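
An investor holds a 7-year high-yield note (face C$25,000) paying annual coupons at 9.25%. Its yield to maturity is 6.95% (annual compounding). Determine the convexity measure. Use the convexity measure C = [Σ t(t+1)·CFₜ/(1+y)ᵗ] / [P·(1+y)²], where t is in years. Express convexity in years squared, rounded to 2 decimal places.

With y = 0.0695:
  t   CF        PV=CF/(1+0.0695)^t    t·PV        t(t+1)·PV
  1     2,312.50     2,162.2253     2,162.2253       4,324.4507
  2     2,312.50     2,021.7161     4,043.4321      12,130.2964
  3     2,312.50     1,890.3376     5,671.0128      22,684.0513
  4     2,312.50     1,767.4966     7,069.9864      35,349.9319
  5     2,312.50     1,652.6382     8,263.1912      49,579.1471
  6     2,312.50     1,545.2438     9,271.4628      64,900.2393
  7    27,312.50    17,064.5929   119,452.1503     955,617.2023
  Σ                 28,104.2505   155,933.4609   1,144,585.3190
P = 28,104.2505.
Convexity = Σ t(t+1)·PV / [P·(1+y)²] = 1,144,585.3190 / (28,104.2505 × 1.143830) = 35.60529.

35.61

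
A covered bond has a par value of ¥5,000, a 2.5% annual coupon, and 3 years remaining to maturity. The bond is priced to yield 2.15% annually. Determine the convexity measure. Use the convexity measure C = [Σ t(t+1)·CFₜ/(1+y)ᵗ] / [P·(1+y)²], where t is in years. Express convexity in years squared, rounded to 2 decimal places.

11.13

With y = 0.0215:
  t   CF        PV=CF/(1+0.0215)^t    t·PV        t(t+1)·PV
  1       125.00       122.3691       122.3691         244.7381
  2       125.00       119.7935       239.5870         718.7610
  3     5,125.00     4,808.1583    14,424.4749      57,697.8995
  Σ                  5,050.3209    14,786.4309      58,661.3987
P = 5,050.3209.
Convexity = Σ t(t+1)·PV / [P·(1+y)²] = 58,661.3987 / (5,050.3209 × 1.043462) = 11.13158.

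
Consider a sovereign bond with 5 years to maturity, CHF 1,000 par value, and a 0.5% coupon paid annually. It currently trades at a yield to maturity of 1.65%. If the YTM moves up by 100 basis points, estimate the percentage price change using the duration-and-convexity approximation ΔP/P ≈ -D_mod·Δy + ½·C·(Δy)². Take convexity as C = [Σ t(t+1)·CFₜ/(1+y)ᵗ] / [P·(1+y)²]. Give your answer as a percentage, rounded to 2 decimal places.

-4.73%

With y = 0.0165:
  t   CF        PV=CF/(1+0.0165)^t    t·PV        t(t+1)·PV
  1         5.00         4.9188         4.9188           9.8377
  2         5.00         4.8390         9.6780          29.0340
  3         5.00         4.7604        14.2813          57.1254
  4         5.00         4.6832        18.7327          93.6635
  5     1,005.00       926.0387     4,630.1936      27,781.1617
  Σ                    945.2402     4,677.8045      27,970.8222
P = 945.2402; D_Mac = 4.94880 yrs; D_mod = 4.86847 yrs; C = 28.63837.
Duration effect: -4.86847 × (+0.01) = -0.048685
Convexity effect: 0.5 × 28.63837 × (0.01)² = +0.0014319
ΔP/P ≈ -0.048685 + 0.0014319 = -0.047253 = -4.7253%.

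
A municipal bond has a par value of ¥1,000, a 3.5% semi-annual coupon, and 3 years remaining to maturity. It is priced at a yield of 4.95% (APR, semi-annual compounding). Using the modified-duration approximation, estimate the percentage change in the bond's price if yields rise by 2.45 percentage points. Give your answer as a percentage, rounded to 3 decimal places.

Periodic yield y = 0.02475. Modified duration first:
  t   CF        PV=CF/(1+0.02475)^t    t·PV
  1        17.50        17.0773        17.0773
  2        17.50        16.6649        33.3298
  3        17.50        16.2624        48.7872
  4        17.50        15.8696        63.4785
  5        17.50        15.4863        77.4316
  6     1,017.50       878.6721     5,272.0328
  Σ                    960.0327     5,512.1372
P = 960.0327; D_Mac = 5.74161 half-year periods = 2.87081 yrs; D_mod = 2.87081/(1+0.02475) = 2.80147 yrs.
ΔP/P ≈ -D_mod · Δy = -2.80147 × (+0.0245) = -0.068636 = -6.8636%.

-6.864%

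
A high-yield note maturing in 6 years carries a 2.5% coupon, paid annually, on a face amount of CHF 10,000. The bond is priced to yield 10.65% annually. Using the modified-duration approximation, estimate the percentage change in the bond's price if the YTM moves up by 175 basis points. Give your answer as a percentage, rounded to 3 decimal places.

-8.765%

Periodic yield y = 0.1065. Modified duration first:
  t   CF        PV=CF/(1+0.1065)^t    t·PV
  1       250.00       225.9376       225.9376
  2       250.00       204.1913       408.3825
  3       250.00       184.5380       553.6139
  4       250.00       166.7763       667.1052
  5       250.00       150.7242       753.6209
  6    10,250.00     5,584.8994    33,509.3965
  Σ                  6,517.0668    36,118.0567
P = 6,517.0668; D_Mac = 5.54207 yrs; D_mod = 5.54207/(1+0.1065) = 5.00865 yrs.
ΔP/P ≈ -D_mod · Δy = -5.00865 × (+0.0175) = -0.087651 = -8.7651%.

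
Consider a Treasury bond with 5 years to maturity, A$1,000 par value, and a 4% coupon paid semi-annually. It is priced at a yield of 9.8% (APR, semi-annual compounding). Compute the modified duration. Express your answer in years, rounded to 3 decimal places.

Periodic yield y = 0.049. First find Macaulay duration:
  t   CF        PV=CF/(1+0.049)^t    t·PV
  1        20.00        19.0658        19.0658
  2        20.00        18.1752        36.3504
  3        20.00        17.3262        51.9786
  4        20.00        16.5169        66.0675
  5        20.00        15.7454        78.7268
  6        20.00        15.0099        90.0592
  7        20.00        14.3087       100.1612
  8        20.00        13.6404       109.1229
  9        20.00        13.0032       117.0289
  10    1,020.00       632.1866     6,321.8661
  Σ                    774.9782     6,990.4275
P = 774.9782; Macaulay duration = 6,990.4275 / 774.9782 = 9.02016 half-year periods = 4.51008 years.
Modified duration = D_Mac / (1 + y) = 4.51008 / 1.049 = 4.29941 years.

4.299 years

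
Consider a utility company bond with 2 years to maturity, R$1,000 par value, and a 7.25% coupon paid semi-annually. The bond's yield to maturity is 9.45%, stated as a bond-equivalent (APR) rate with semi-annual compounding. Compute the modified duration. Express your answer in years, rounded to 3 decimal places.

Periodic yield y = 0.04725. First find Macaulay duration:
  t   CF        PV=CF/(1+0.04725)^t    t·PV
  1        36.25        34.6145        34.6145
  2        36.25        33.0527        66.1055
  3        36.25        31.5614        94.6843
  4     1,036.25       861.5154     3,446.0618
  Σ                    960.7441     3,641.4660
P = 960.7441; Macaulay duration = 3,641.4660 / 960.7441 = 3.79026 half-year periods = 1.89513 years.
Modified duration = D_Mac / (1 + y) = 1.89513 / 1.04725 = 1.80962 years.

1.810 years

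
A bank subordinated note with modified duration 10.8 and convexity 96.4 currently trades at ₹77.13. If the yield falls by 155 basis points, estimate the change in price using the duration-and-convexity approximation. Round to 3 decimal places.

Duration effect: -D_mod·Δy = -10.8 × (-0.0155) = +0.167400
Convexity effect: ½·C·(Δy)² = 0.5 × 96.4 × (-0.0155)² = +0.01158005
ΔP/P ≈ +0.167400 + 0.01158005 = +0.17898005
ΔP ≈ 77.13 × (+0.17898005) = +13.8047312565.

+₹13.805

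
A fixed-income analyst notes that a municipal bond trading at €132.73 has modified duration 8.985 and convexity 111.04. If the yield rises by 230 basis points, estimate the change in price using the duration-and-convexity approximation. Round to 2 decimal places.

-€23.53

Duration effect: -D_mod·Δy = -8.985 × (+0.023) = -0.206655
Convexity effect: ½·C·(Δy)² = 0.5 × 111.04 × (0.023)² = +0.02937008
ΔP/P ≈ -0.206655 + 0.02937008 = -0.17728492
ΔP ≈ 132.73 × (-0.17728492) = -23.5310274316.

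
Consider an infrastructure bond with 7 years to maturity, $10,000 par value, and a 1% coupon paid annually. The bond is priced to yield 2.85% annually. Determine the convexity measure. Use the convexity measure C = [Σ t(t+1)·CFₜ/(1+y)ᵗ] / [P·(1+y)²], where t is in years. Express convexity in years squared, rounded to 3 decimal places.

With y = 0.0285:
  t   CF        PV=CF/(1+0.0285)^t    t·PV        t(t+1)·PV
  1       100.00        97.2290        97.2290         194.4579
  2       100.00        94.5347       189.0695         567.2084
  3       100.00        91.9152       275.7455       1,102.9818
  4       100.00        89.3682       357.4726       1,787.3632
  5       100.00        86.8917       434.4587       2,606.7524
  6       100.00        84.4840       506.9037       3,548.3260
  7    10,100.00     8,296.4309    58,075.0165     464,600.1317
  Σ                  8,840.8536    59,935.8954     474,407.2214
P = 8,840.8536.
Convexity = Σ t(t+1)·PV / [P·(1+y)²] = 474,407.2214 / (8,840.8536 × 1.057812) = 50.72809.

50.728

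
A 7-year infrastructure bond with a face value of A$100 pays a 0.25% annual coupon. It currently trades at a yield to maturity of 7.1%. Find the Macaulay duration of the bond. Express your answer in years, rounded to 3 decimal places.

Periodic yield y = 0.071. Discount each cash flow and weight by its year:
  t   CF        PV=CF/(1+0.071)^t    t·PV
  1         0.25         0.2334         0.2334
  2         0.25         0.2180         0.4359
  3         0.25         0.2035         0.6105
  4         0.25         0.1900         0.7600
  5         0.25         0.1774         0.8871
  6         0.25         0.1657         0.9939
  7       100.25        62.0238       434.1663
  Σ                     63.2117       438.0872
Price P = Σ PV = 63.2117.
Macaulay duration = Σ(t·PV) / P = 438.0872 / 63.2117 = 6.93047 years.

6.930 years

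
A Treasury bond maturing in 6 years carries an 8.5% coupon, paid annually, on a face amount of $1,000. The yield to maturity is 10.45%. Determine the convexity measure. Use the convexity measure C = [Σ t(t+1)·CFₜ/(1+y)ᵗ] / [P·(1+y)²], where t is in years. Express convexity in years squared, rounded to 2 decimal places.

26.06

With y = 0.1045:
  t   CF        PV=CF/(1+0.1045)^t    t·PV        t(t+1)·PV
  1        85.00        76.9579        76.9579         153.9158
  2        85.00        69.6767       139.3534         418.0601
  3        85.00        63.0844       189.2531         757.0124
  4        85.00        57.1158       228.4631       1,142.3154
  5        85.00        51.7119       258.5594       1,551.3564
  6     1,085.00       597.6342     3,585.8050      25,100.6349
  Σ                    916.1808     4,478.3919      29,123.2951
P = 916.1808.
Convexity = Σ t(t+1)·PV / [P·(1+y)²] = 29,123.2951 / (916.1808 × 1.219920) = 26.05721.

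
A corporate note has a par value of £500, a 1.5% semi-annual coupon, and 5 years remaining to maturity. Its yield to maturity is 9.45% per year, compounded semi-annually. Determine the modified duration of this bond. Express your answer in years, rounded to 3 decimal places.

4.576 years

Periodic yield y = 0.04725. First find Macaulay duration:
  t   CF        PV=CF/(1+0.04725)^t    t·PV
  1         3.75         3.5808         3.5808
  2         3.75         3.4192         6.8385
  3         3.75         3.2650         9.7949
  4         3.75         3.1177        12.4707
  5         3.75         2.9770        14.8850
  6         3.75         2.8427        17.0561
  7         3.75         2.7144        19.0010
  8         3.75         2.5920        20.7357
  9         3.75         2.4750        22.2751
  10      503.75       317.4763     3,174.7634
  Σ                    344.4601     3,301.4013
P = 344.4601; Macaulay duration = 3,301.4013 / 344.4601 = 9.58428 half-year periods = 4.79214 years.
Modified duration = D_Mac / (1 + y) = 4.79214 / 1.04725 = 4.57593 years.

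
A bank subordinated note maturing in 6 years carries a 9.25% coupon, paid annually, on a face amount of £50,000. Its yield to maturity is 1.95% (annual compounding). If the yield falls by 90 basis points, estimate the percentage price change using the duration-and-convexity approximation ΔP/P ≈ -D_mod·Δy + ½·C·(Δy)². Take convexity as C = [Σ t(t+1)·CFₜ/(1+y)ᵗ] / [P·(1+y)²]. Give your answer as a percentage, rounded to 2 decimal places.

+4.60%

With y = 0.0195:
  t   CF        PV=CF/(1+0.0195)^t    t·PV        t(t+1)·PV
  1     4,625.00     4,536.5375     4,536.5375       9,073.0750
  2     4,625.00     4,449.7671     8,899.5341      26,698.6024
  3     4,625.00     4,364.6563    13,093.9688      52,375.8752
  4     4,625.00     4,281.1734    17,124.6935      85,623.4677
  5     4,625.00     4,199.2873    20,996.4364     125,978.6184
  6    54,625.00    48,648.3449   291,890.0693   2,043,230.4852
  Σ                 70,479.7664   356,541.2397   2,342,980.1239
P = 70,479.7664; D_Mac = 5.05877 yrs; D_mod = 4.96202 yrs; C = 31.98377.
Duration effect: -4.96202 × (-0.009) = +0.044658
Convexity effect: 0.5 × 31.98377 × (-0.009)² = +0.0012953
ΔP/P ≈ +0.044658 + 0.0012953 = +0.045953 = +4.5953%.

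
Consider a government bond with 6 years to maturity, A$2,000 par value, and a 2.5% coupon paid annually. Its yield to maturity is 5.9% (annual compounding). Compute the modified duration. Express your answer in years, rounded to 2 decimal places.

5.29 years

Periodic yield y = 0.059. First find Macaulay duration:
  t   CF        PV=CF/(1+0.059)^t    t·PV
  1        50.00        47.2144        47.2144
  2        50.00        44.5839        89.1678
  3        50.00        42.1000       126.3000
  4        50.00        39.7545       159.0180
  5        50.00        37.5396       187.6982
  6     2,050.00     1,453.3764     8,720.2583
  Σ                  1,664.5688     9,329.6567
P = 1,664.5688; Macaulay duration = 9,329.6567 / 1,664.5688 = 5.60485 years.
Modified duration = D_Mac / (1 + y) = 5.60485 / 1.059 = 5.29259 years.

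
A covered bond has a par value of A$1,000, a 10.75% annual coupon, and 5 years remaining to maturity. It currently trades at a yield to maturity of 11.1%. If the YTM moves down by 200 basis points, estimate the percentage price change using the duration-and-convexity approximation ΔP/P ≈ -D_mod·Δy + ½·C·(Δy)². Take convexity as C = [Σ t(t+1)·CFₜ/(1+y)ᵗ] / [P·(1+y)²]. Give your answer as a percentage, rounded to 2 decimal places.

+7.78%

With y = 0.111:
  t   CF        PV=CF/(1+0.111)^t    t·PV        t(t+1)·PV
  1       107.50        96.7597        96.7597         193.5194
  2       107.50        87.0924       174.1848         522.5545
  3       107.50        78.3910       235.1730         940.6922
  4       107.50        70.5590       282.2359       1,411.1794
  5     1,107.50       654.2948     3,271.4738      19,628.8427
  Σ                    987.0968     4,059.8272      22,696.7881
P = 987.0968; D_Mac = 4.11290 yrs; D_mod = 3.70198 yrs; C = 18.62844.
Duration effect: -3.70198 × (-0.02) = +0.074040
Convexity effect: 0.5 × 18.62844 × (-0.02)² = +0.0037257
ΔP/P ≈ +0.074040 + 0.0037257 = +0.077765 = +7.7765%.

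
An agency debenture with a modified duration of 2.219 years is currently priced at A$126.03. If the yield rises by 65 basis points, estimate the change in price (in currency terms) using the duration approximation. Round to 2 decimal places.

-A$1.82

Duration approximation: ΔP/P ≈ -D_mod · Δy = -2.219 × (+0.0065) = -0.0144235.
ΔP ≈ 126.03 × (-0.0144235) = -1.817793705.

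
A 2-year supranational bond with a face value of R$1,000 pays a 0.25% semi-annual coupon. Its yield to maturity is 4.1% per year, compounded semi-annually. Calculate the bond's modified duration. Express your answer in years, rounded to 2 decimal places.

1.96 years

Periodic yield y = 0.0205. First find Macaulay duration:
  t   CF        PV=CF/(1+0.0205)^t    t·PV
  1         1.25         1.2249         1.2249
  2         1.25         1.2003         2.4006
  3         1.25         1.1762         3.5285
  4     1,001.25       923.1887     3,692.7549
  Σ                    926.7901     3,699.9089
P = 926.7901; Macaulay duration = 3,699.9089 / 926.7901 = 3.99218 half-year periods = 1.99609 years.
Modified duration = D_Mac / (1 + y) = 1.99609 / 1.0205 = 1.95599 years.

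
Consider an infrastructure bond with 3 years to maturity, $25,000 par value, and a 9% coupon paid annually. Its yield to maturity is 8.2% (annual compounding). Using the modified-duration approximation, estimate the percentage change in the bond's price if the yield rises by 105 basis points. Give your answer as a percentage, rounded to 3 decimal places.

-2.680%

Periodic yield y = 0.082. Modified duration first:
  t   CF        PV=CF/(1+0.082)^t    t·PV
  1     2,250.00     2,079.4824     2,079.4824
  2     2,250.00     1,921.8877     3,843.7753
  3    27,250.00    21,512.1949    64,536.5848
  Σ                 25,513.5650    70,459.8425
P = 25,513.5650; D_Mac = 2.76166 yrs; D_mod = 2.76166/(1+0.082) = 2.55237 yrs.
ΔP/P ≈ -D_mod · Δy = -2.55237 × (+0.0105) = -0.026800 = -2.6800%.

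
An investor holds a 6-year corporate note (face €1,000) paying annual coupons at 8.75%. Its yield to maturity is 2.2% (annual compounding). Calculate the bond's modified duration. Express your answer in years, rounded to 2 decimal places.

4.98 years

Periodic yield y = 0.022. First find Macaulay duration:
  t   CF        PV=CF/(1+0.022)^t    t·PV
  1        87.50        85.6164        85.6164
  2        87.50        83.7734       167.5468
  3        87.50        81.9701       245.9102
  4        87.50        80.2056       320.8222
  5        87.50        78.4790       392.3951
  6     1,087.50       954.3856     5,726.3138
  Σ                  1,364.4302     6,938.6046
P = 1,364.4302; Macaulay duration = 6,938.6046 / 1,364.4302 = 5.08535 years.
Modified duration = D_Mac / (1 + y) = 5.08535 / 1.022 = 4.97588 years.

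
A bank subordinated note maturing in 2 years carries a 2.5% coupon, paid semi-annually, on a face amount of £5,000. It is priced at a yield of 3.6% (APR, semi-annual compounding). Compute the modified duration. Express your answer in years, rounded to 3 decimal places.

Periodic yield y = 0.018. First find Macaulay duration:
  t   CF        PV=CF/(1+0.018)^t    t·PV
  1        62.50        61.3949        61.3949
  2        62.50        60.3093       120.6186
  3        62.50        59.2430       177.7289
  4     5,062.50     4,713.8301    18,855.3204
  Σ                  4,894.7773    19,215.0627
P = 4,894.7773; Macaulay duration = 19,215.0627 / 4,894.7773 = 3.92563 half-year periods = 1.96281 years.
Modified duration = D_Mac / (1 + y) = 1.96281 / 1.018 = 1.92811 years.

1.928 years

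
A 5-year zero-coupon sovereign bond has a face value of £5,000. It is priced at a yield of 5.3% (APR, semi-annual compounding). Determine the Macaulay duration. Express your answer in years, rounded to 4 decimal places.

5.0000 years

A zero-coupon bond has a single cash flow at maturity, so its Macaulay duration equals its maturity: 5 years.
(Equivalently: 10 semi-annual periods ÷ 2 = 5 years.)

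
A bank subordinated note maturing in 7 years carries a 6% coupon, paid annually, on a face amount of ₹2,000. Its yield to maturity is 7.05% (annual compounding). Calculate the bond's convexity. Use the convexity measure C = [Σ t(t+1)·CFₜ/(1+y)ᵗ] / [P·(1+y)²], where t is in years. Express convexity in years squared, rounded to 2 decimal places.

38.59

With y = 0.0705:
  t   CF        PV=CF/(1+0.0705)^t    t·PV        t(t+1)·PV
  1       120.00       112.0972       112.0972         224.1943
  2       120.00       104.7148       209.4295         628.2886
  3       120.00        97.8186       293.4557       1,173.8226
  4       120.00        91.3765       365.5060       1,827.5302
  5       120.00        85.3587       426.7936       2,560.7616
  6       120.00        79.7372       478.4235       3,348.9642
  7     2,120.00     1,315.9190     9,211.4330      73,691.4643
  Σ                  1,887.0219    11,097.1385      83,455.0258
P = 1,887.0219.
Convexity = Σ t(t+1)·PV / [P·(1+y)²] = 83,455.0258 / (1,887.0219 × 1.145970) = 38.59244.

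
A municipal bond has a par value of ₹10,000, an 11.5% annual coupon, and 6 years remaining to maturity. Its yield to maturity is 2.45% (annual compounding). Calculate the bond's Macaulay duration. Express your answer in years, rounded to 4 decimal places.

Periodic yield y = 0.0245. Discount each cash flow and weight by its year:
  t   CF        PV=CF/(1+0.0245)^t    t·PV
  1     1,150.00     1,122.4988     1,122.4988
  2     1,150.00     1,095.6552     2,191.3105
  3     1,150.00     1,069.4536     3,208.3608
  4     1,150.00     1,043.8786     4,175.5144
  5     1,150.00     1,018.9152     5,094.5758
  6    11,150.00     9,642.7985    57,856.7909
  Σ                 14,993.1999    73,649.0512
Price P = Σ PV = 14,993.1999.
Macaulay duration = Σ(t·PV) / P = 73,649.0512 / 14,993.1999 = 4.91216 years.

4.9122 years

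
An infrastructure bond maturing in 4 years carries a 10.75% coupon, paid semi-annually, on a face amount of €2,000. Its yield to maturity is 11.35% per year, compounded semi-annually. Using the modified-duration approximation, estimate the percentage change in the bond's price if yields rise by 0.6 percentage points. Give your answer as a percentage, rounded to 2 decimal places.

-1.90%

Periodic yield y = 0.05675. Modified duration first:
  t   CF        PV=CF/(1+0.05675)^t    t·PV
  1       107.50       101.7270       101.7270
  2       107.50        96.2640       192.5280
  3       107.50        91.0944       273.2832
  4       107.50        86.2024       344.8097
  5       107.50        81.5731       407.8657
  6       107.50        77.1925       463.1548
  7       107.50        73.0470       511.3293
  8     2,107.50     1,355.1567    10,841.2540
  Σ                  1,962.2572    13,135.9517
P = 1,962.2572; D_Mac = 6.69431 half-year periods = 3.34715 yrs; D_mod = 3.34715/(1+0.05675) = 3.16740 yrs.
ΔP/P ≈ -D_mod · Δy = -3.16740 × (+0.006) = -0.019004 = -1.9004%.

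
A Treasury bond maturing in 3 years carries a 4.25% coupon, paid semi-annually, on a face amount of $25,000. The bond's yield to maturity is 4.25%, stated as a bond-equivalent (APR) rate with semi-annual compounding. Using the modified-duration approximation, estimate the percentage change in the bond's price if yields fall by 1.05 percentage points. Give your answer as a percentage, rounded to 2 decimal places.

+2.93%

Periodic yield y = 0.02125. Modified duration first:
  t   CF        PV=CF/(1+0.02125)^t    t·PV
  1       531.25       520.1958       520.1958
  2       531.25       509.3717     1,018.7434
  3       531.25       498.7728     1,496.3183
  4       531.25       488.3944     1,953.5776
  5       531.25       478.2320     2,391.1598
  6    25,531.25    22,505.0334   135,030.2001
  Σ                 25,000.0000   142,410.1950
P = 25,000.0000; D_Mac = 5.69641 half-year periods = 2.84820 yrs; D_mod = 2.84820/(1+0.02125) = 2.78894 yrs.
ΔP/P ≈ -D_mod · Δy = -2.78894 × (-0.0105) = +0.029284 = +2.9284%.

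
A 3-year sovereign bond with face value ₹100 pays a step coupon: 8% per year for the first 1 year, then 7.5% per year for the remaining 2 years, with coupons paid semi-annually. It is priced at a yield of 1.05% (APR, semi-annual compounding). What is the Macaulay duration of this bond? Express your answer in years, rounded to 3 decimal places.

Periodic yield y = 0.00525. Discount each cash flow and weight by its period:
  t   CF        PV=CF/(1+0.00525)^t    t·PV
  1         4.00         3.9791         3.9791
  2         4.00         3.9583         7.9167
  3         3.75         3.6916        11.0747
  4         3.75         3.6723        14.6891
  5         3.75         3.6531        18.2655
  6       103.75       100.5411       603.2466
  Σ                    119.4955       659.1716
Price P = Σ PV = 119.4955.
Macaulay duration = Σ(t·PV) / P = 659.1716 / 119.4955 = 5.51629 half-year periods.
In years: 5.51629 / 2 = 2.75814 years.

2.758 years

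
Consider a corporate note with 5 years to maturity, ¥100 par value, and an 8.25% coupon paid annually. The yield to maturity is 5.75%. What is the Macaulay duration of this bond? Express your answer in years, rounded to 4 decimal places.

4.3320 years

Periodic yield y = 0.0575. Discount each cash flow and weight by its year:
  t   CF        PV=CF/(1+0.0575)^t    t·PV
  1         8.25         7.8014         7.8014
  2         8.25         7.3772        14.7545
  3         8.25         6.9761        20.9283
  4         8.25         6.5968        26.3871
  5       108.25        81.8514       409.2569
  Σ                    110.6029       479.1282
Price P = Σ PV = 110.6029.
Macaulay duration = Σ(t·PV) / P = 479.1282 / 110.6029 = 4.33197 years.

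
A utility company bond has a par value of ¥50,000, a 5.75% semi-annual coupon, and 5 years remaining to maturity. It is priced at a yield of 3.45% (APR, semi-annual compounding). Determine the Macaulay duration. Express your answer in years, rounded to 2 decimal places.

Periodic yield y = 0.01725. Discount each cash flow and weight by its period:
  t   CF        PV=CF/(1+0.01725)^t    t·PV
  1     1,437.50     1,413.1236     1,413.1236
  2     1,437.50     1,389.1606     2,778.3212
  3     1,437.50     1,365.6039     4,096.8118
  4     1,437.50     1,342.4467     5,369.7869
  5     1,437.50     1,319.6822     6,598.4110
  6     1,437.50     1,297.3037     7,783.8223
  7     1,437.50     1,275.3047     8,927.1330
  8     1,437.50     1,253.6788    10,029.4300
  9     1,437.50     1,232.4195    11,091.7756
  10   51,437.50    43,351.3741   433,513.7405
  Σ                 55,240.0978   491,602.3560
Price P = Σ PV = 55,240.0978.
Macaulay duration = Σ(t·PV) / P = 491,602.3560 / 55,240.0978 = 8.89938 half-year periods.
In years: 8.89938 / 2 = 4.44969 years.

4.45 years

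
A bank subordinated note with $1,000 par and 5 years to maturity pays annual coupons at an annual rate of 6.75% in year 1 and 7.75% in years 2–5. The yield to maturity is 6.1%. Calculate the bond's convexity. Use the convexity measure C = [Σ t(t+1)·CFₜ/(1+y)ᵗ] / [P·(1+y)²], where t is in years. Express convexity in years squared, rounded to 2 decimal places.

22.28

With y = 0.061:
  t   CF        PV=CF/(1+0.061)^t    t·PV        t(t+1)·PV
  1        67.50        63.6192        63.6192         127.2385
  2        77.50        68.8448       137.6895         413.0686
  3        77.50        64.8867       194.6600         778.6402
  4        77.50        61.1562       244.6246       1,223.1231
  5     1,077.50       801.3834     4,006.9172      24,041.5030
  Σ                  1,059.8903     4,647.5106      26,583.5732
P = 1,059.8903.
Convexity = Σ t(t+1)·PV / [P·(1+y)²] = 26,583.5732 / (1,059.8903 × 1.125721) = 22.28033.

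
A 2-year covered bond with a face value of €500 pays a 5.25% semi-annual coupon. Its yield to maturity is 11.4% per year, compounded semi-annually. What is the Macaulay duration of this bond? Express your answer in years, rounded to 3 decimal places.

Periodic yield y = 0.057. Discount each cash flow and weight by its period:
  t   CF        PV=CF/(1+0.057)^t    t·PV
  1       13.125        12.4172        12.4172
  2       13.125        11.7476        23.4952
  3       13.125        11.1141        33.3423
  4      513.125       411.0770     1,644.3082
  Σ                    446.3560     1,713.5629
Price P = Σ PV = 446.3560.
Macaulay duration = Σ(t·PV) / P = 1,713.5629 / 446.3560 = 3.83901 half-year periods.
In years: 3.83901 / 2 = 1.91950 years.

1.920 years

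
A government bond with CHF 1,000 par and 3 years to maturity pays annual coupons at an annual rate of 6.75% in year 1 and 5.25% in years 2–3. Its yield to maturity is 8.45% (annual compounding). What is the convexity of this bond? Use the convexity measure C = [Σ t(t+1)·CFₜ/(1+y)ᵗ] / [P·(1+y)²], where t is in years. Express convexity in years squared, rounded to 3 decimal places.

9.391

With y = 0.0845:
  t   CF        PV=CF/(1+0.0845)^t    t·PV        t(t+1)·PV
  1        67.50        62.2407        62.2407         124.4813
  2        52.50        44.6375        89.2751         267.8252
  3     1,052.50       825.1510     2,475.4530       9,901.8121
  Σ                    932.0292     2,626.9688      10,294.1186
P = 932.0292.
Convexity = Σ t(t+1)·PV / [P·(1+y)²] = 10,294.1186 / (932.0292 × 1.176140) = 9.39076.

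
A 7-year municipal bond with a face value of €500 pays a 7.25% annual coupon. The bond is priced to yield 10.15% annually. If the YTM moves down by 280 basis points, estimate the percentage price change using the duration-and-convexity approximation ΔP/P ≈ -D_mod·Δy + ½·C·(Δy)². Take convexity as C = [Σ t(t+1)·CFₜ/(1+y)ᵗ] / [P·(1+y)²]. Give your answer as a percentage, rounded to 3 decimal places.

+15.621%

With y = 0.1015:
  t   CF        PV=CF/(1+0.1015)^t    t·PV        t(t+1)·PV
  1        36.25        32.9097        32.9097          65.8193
  2        36.25        29.8771        59.7543         179.2628
  3        36.25        27.1240        81.3721         325.4886
  4        36.25        24.6246        98.4986         492.4929
  5        36.25        22.3556       111.7778         670.6667
  6        36.25        20.2956       121.7733         852.4134
  7       536.25       272.5686     1,907.9801      15,263.8406
  Σ                    429.7552     2,414.0659      17,849.9844
P = 429.7552; D_Mac = 5.61730 yrs; D_mod = 5.09969 yrs; C = 34.23322.
Duration effect: -5.09969 × (-0.028) = +0.142791
Convexity effect: 0.5 × 34.23322 × (-0.028)² = +0.0134194
ΔP/P ≈ +0.142791 + 0.0134194 = +0.156211 = +15.6211%.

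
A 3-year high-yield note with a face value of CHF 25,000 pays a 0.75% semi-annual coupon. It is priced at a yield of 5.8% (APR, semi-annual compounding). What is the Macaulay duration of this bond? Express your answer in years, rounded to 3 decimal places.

Periodic yield y = 0.029. Discount each cash flow and weight by its period:
  t   CF        PV=CF/(1+0.029)^t    t·PV
  1        93.75        91.1079        91.1079
  2        93.75        88.5402       177.0804
  3        93.75        86.0449       258.1347
  4        93.75        83.6199       334.4797
  5        93.75        81.2633       406.3165
  6    25,093.75    21,138.4587   126,830.7524
  Σ                 21,569.0349   128,097.8715
Price P = Σ PV = 21,569.0349.
Macaulay duration = Σ(t·PV) / P = 128,097.8715 / 21,569.0349 = 5.93897 half-year periods.
In years: 5.93897 / 2 = 2.96949 years.

2.969 years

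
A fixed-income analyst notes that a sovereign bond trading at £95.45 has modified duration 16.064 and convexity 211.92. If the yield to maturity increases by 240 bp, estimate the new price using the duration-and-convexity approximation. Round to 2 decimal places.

£64.48

Duration effect: -D_mod·Δy = -16.064 × (+0.024) = -0.385536
Convexity effect: ½·C·(Δy)² = 0.5 × 211.92 × (0.024)² = +0.06103296
ΔP/P ≈ -0.385536 + 0.06103296 = -0.32450304
New price ≈ 95.45 × (1 - 0.32450304) = 64.476184832.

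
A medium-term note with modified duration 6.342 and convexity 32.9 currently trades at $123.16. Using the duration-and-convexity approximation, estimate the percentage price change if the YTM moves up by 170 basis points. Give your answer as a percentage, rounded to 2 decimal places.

-10.31%

Duration effect: -D_mod·Δy = -6.342 × (+0.017) = -0.107814
Convexity effect: ½·C·(Δy)² = 0.5 × 32.9 × (0.017)² = +0.00475405
ΔP/P ≈ -0.107814 + 0.00475405 = -0.10305995
= -10.305995%.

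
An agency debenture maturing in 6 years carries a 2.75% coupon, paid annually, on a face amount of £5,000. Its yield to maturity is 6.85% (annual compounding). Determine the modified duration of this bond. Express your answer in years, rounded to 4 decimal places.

Periodic yield y = 0.0685. First find Macaulay duration:
  t   CF        PV=CF/(1+0.0685)^t    t·PV
  1       137.50       128.6851       128.6851
  2       137.50       120.4353       240.8705
  3       137.50       112.7143       338.1430
  4       137.50       105.4884       421.9535
  5       137.50        98.7257       493.6283
  6     5,137.50     3,452.2694    20,713.6163
  Σ                  4,018.3181    22,336.8966
P = 4,018.3181; Macaulay duration = 22,336.8966 / 4,018.3181 = 5.55877 years.
Modified duration = D_Mac / (1 + y) = 5.55877 / 1.0685 = 5.20240 years.

5.2024 years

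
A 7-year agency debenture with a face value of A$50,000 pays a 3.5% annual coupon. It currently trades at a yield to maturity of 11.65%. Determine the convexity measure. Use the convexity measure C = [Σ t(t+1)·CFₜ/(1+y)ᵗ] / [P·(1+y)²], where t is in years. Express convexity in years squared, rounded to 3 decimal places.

37.477

With y = 0.1165:
  t   CF        PV=CF/(1+0.1165)^t    t·PV        t(t+1)·PV
  1     1,750.00     1,567.3981     1,567.3981       3,134.7962
  2     1,750.00     1,403.8496     2,807.6993       8,423.0978
  3     1,750.00     1,257.3664     3,772.0993      15,088.3973
  4     1,750.00     1,126.1679     4,504.6715      22,523.3577
  5     1,750.00     1,008.6591     5,043.2955      30,259.7730
  6     1,750.00       903.4116     5,420.4699      37,943.2891
  7    51,750.00    23,927.6067   167,493.2472   1,339,945.9774
  Σ                 31,194.4596   190,608.8808   1,457,318.6887
P = 31,194.4596.
Convexity = Σ t(t+1)·PV / [P·(1+y)²] = 1,457,318.6887 / (31,194.4596 × 1.246572) = 37.47655.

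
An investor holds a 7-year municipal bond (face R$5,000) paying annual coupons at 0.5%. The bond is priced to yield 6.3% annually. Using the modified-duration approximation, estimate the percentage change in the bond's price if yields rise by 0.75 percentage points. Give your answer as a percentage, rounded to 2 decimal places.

-4.85%

Periodic yield y = 0.063. Modified duration first:
  t   CF        PV=CF/(1+0.063)^t    t·PV
  1        25.00        23.5183        23.5183
  2        25.00        22.1245        44.2490
  3        25.00        20.8133        62.4398
  4        25.00        19.5797        78.3190
  5        25.00        18.4193        92.0966
  6        25.00        17.3277       103.9661
  7     5,025.00     3,276.4475    22,935.1326
  Σ                  3,398.2304    23,339.7214
P = 3,398.2304; D_Mac = 6.86820 yrs; D_mod = 6.86820/(1+0.063) = 6.46115 yrs.
ΔP/P ≈ -D_mod · Δy = -6.46115 × (+0.0075) = -0.048459 = -4.8459%.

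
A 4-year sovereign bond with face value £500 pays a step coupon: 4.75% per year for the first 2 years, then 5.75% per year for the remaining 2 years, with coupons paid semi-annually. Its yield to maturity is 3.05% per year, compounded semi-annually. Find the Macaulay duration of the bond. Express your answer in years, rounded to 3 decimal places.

3.693 years

Periodic yield y = 0.01525. Discount each cash flow and weight by its period:
  t   CF        PV=CF/(1+0.01525)^t    t·PV
  1       11.875        11.6966        11.6966
  2       11.875        11.5209        23.0419
  3       11.875        11.3479        34.0436
  4       11.875        11.1774        44.7097
  5       14.375        13.3273        66.6366
  6       14.375        13.1271        78.7628
  7       14.375        12.9300        90.5097
  8      514.375       455.7177     3,645.7414
  Σ                    540.8449     3,995.1422
Price P = Σ PV = 540.8449.
Macaulay duration = Σ(t·PV) / P = 3,995.1422 / 540.8449 = 7.38685 half-year periods.
In years: 7.38685 / 2 = 3.69343 years.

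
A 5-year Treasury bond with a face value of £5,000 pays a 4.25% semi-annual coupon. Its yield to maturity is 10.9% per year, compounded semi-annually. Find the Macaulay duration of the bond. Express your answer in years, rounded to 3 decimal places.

4.471 years

Periodic yield y = 0.0545. Discount each cash flow and weight by its period:
  t   CF        PV=CF/(1+0.0545)^t    t·PV
  1       106.25       100.7587       100.7587
  2       106.25        95.5511       191.1022
  3       106.25        90.6127       271.8382
  4       106.25        85.9296       343.7183
  5       106.25        81.4884       407.4422
  6       106.25        77.2769       463.6611
  7       106.25        73.2829       512.9805
  8       106.25        69.4954       555.9635
  9       106.25        65.9037       593.1331
  10    5,106.25     3,003.5595    30,035.5945
  Σ                  3,743.8589    33,476.1923
Price P = Σ PV = 3,743.8589.
Macaulay duration = Σ(t·PV) / P = 33,476.1923 / 3,743.8589 = 8.94163 half-year periods.
In years: 8.94163 / 2 = 4.47081 years.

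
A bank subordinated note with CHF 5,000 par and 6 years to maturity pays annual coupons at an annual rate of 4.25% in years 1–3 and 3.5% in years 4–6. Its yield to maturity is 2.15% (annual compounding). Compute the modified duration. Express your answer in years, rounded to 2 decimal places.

5.35 years

Periodic yield y = 0.0215. First find Macaulay duration:
  t   CF        PV=CF/(1+0.0215)^t    t·PV
  1       212.50       208.0274       208.0274
  2       212.50       203.6490       407.2979
  3       212.50       199.3627       598.0880
  4       175.00       160.7254       642.9017
  5       175.00       157.3426       786.7128
  6     5,175.00     4,554.9134    27,329.4806
  Σ                  5,484.0204    29,972.5084
P = 5,484.0204; Macaulay duration = 29,972.5084 / 5,484.0204 = 5.46543 years.
Modified duration = D_Mac / (1 + y) = 5.46543 / 1.0215 = 5.35039 years.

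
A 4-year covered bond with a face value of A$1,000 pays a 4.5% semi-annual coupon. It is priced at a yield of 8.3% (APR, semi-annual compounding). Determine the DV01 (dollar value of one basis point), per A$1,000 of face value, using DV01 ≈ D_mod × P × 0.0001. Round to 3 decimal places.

Periodic yield y = 0.0415.
  t   CF        PV=CF/(1+0.0415)^t    t·PV
  1        22.50        21.6035        21.6035
  2        22.50        20.7426        41.4853
  3        22.50        19.9161        59.7484
  4        22.50        19.1225        76.4901
  5        22.50        18.3606        91.8028
  6        22.50        17.6290       105.7738
  7        22.50        16.9265       118.4856
  8     1,022.50       738.5657     5,908.5254
  Σ                    872.8665     6,423.9149
P = 872.8665; D_Mac = 7.35956 half-year periods = 3.67978 yrs; D_mod = 3.53316 yrs.
DV01 ≈ 3.53316 × 872.8665 × 0.0001 = 0.308397.

A$0.308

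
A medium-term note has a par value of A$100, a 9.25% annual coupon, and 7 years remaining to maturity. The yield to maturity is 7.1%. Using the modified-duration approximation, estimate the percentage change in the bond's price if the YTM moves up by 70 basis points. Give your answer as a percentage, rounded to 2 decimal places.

-3.62%

Periodic yield y = 0.071. Modified duration first:
  t   CF        PV=CF/(1+0.071)^t    t·PV
  1         9.25         8.6368         8.6368
  2         9.25         8.0642        16.1285
  3         9.25         7.5296        22.5889
  4         9.25         7.0305        28.1218
  5         9.25         6.5644        32.8220
  6         9.25         6.1292        36.7753
  7       109.25        67.5920       473.1438
  Σ                    111.5467       618.2170
P = 111.5467; D_Mac = 5.54223 yrs; D_mod = 5.54223/(1+0.071) = 5.17482 yrs.
ΔP/P ≈ -D_mod · Δy = -5.17482 × (+0.007) = -0.036224 = -3.6224%.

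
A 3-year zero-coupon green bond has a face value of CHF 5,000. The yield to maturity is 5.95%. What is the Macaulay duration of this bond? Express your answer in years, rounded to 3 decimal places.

A zero-coupon bond has a single cash flow at maturity, so its Macaulay duration equals its maturity: 3 years.

3.000 years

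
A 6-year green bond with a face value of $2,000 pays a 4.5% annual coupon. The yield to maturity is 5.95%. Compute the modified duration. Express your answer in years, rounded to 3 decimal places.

5.062 years

Periodic yield y = 0.0595. First find Macaulay duration:
  t   CF        PV=CF/(1+0.0595)^t    t·PV
  1        90.00        84.9457        84.9457
  2        90.00        80.1753       160.3506
  3        90.00        75.6728       227.0183
  4        90.00        71.4231       285.6924
  5        90.00        67.4121       337.0604
  6     2,090.00     1,477.5443     8,865.2660
  Σ                  1,857.1733     9,960.3334
P = 1,857.1733; Macaulay duration = 9,960.3334 / 1,857.1733 = 5.36317 years.
Modified duration = D_Mac / (1 + y) = 5.36317 / 1.0595 = 5.06198 years.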